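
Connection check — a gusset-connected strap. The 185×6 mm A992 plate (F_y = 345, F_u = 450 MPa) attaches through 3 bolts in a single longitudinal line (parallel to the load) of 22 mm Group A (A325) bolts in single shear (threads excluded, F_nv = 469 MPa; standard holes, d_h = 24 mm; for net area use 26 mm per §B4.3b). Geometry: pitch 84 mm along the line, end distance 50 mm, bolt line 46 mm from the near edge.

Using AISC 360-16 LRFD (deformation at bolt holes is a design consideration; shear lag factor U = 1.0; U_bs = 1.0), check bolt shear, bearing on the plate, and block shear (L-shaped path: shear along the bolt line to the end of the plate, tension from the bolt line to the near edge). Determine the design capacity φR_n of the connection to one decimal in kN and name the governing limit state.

252.7 kN (block shear governs)

Bolt shear: A_b = π(22)²/4 = 380.13 mm². φR_n = 0.75 × 469 × 380.13 × 3 × 1 = 401.1 kN.
Bearing (6 mm plate, F_u = 450 MPa): end bolts L_c = 50 − 24/2 = 38, R_n = min(1.2×38×6×450, 2.4×22×6×450) = 123.12 kN/bolt; interior L_c = 84 − 24 = 60, R_n = 142.56 kN/bolt. φR_n = 0.75 × (1×123.12 + 2×142.56) = 306.2 kN.
Block shear: shear path 1×[50+2×84] = 1×218 mm, A_gv = 1308, A_nv = 1×(218 − 2.5×26)×6 = 918 mm²; tension to near edge: (46 − 0.5×26)×6 = 198 mm². R_n = min(0.6×450×918, 0.6×345×1308) + 1.0×450×198 = min(247.86, 270.76) + 89.1 = 336.96 kN. φR_n = 0.75 × 336.96 = 252.7 kN.
Governing: min(401.1, 306.2, 252.7) = 252.7 kN → block shear.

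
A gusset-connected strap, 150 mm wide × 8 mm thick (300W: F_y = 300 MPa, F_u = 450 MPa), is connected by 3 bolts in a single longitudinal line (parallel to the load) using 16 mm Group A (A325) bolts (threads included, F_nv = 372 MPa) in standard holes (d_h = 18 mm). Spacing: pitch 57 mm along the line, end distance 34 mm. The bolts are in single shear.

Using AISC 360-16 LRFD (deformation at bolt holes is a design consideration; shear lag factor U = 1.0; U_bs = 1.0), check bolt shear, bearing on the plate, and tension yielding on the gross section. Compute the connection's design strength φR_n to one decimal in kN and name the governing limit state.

168.3 kN (bolt shear governs)

Bolt shear: A_b = π(16)²/4 = 201.06 mm². φR_n = 0.75 × 372 × 201.06 × 3 × 1 = 168.3 kN.
Bearing (8 mm plate, F_u = 450 MPa): end bolts L_c = 34 − 18/2 = 25, R_n = min(1.2×25×8×450, 2.4×16×8×450) = 108 kN/bolt; interior L_c = 57 − 18 = 39, R_n = 138.24 kN/bolt. φR_n = 0.75 × (1×108 + 2×138.24) = 288.4 kN.
Tension yield (gross): A_g = 150×8 = 1200 mm². φR_n = 0.90 × 300 × 1200 = 324.0 kN.
Governing: min(168.3, 288.4, 324.0) = 168.3 kN → bolt shear.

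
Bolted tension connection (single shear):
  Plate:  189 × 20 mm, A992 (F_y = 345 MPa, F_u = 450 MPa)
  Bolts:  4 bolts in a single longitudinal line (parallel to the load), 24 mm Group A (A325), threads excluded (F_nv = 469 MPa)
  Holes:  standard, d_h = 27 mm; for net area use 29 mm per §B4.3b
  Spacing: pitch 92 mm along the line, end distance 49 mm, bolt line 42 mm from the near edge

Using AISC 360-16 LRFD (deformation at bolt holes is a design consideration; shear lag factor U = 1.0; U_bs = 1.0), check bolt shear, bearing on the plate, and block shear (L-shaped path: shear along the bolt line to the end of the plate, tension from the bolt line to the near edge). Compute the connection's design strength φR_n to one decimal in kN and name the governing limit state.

Bolt shear: A_b = π(24)²/4 = 452.39 mm². φR_n = 0.75 × 469 × 452.39 × 4 × 1 = 636.5 kN.
Bearing (20 mm plate, F_u = 450 MPa): end bolts L_c = 49 − 27/2 = 35.5, R_n = min(1.2×35.5×20×450, 2.4×24×20×450) = 383.4 kN/bolt; interior L_c = 92 − 27 = 65, R_n = 518.4 kN/bolt. φR_n = 0.75 × (1×383.4 + 3×518.4) = 1454.0 kN.
Block shear: shear path 1×[49+3×92] = 1×325 mm, A_gv = 6500, A_nv = 1×(325 − 3.5×29)×20 = 4470 mm²; tension to near edge: (42 − 0.5×29)×20 = 550 mm². R_n = min(0.6×450×4470, 0.6×345×6500) + 1.0×450×550 = min(1206.9, 1345.5) + 247.5 = 1454.4 kN. φR_n = 0.75 × 1454.4 = 1090.8 kN.
Governing: min(636.5, 1454.0, 1090.8) = 636.5 kN → bolt shear.

636.5 kN (bolt shear governs)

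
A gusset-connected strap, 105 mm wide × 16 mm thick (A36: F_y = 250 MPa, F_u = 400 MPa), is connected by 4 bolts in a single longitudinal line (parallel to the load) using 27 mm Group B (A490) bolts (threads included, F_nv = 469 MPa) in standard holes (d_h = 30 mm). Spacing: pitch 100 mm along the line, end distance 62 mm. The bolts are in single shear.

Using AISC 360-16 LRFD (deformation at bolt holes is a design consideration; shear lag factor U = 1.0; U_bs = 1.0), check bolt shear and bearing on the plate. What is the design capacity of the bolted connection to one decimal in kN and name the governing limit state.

805.6 kN (bolt shear governs)

Bolt shear: A_b = π(27)²/4 = 572.56 mm². φR_n = 0.75 × 469 × 572.56 × 4 × 1 = 805.6 kN.
Bearing (16 mm plate, F_u = 400 MPa): end bolts L_c = 62 − 30/2 = 47, R_n = min(1.2×47×16×400, 2.4×27×16×400) = 360.96 kN/bolt; interior L_c = 100 − 30 = 70, R_n = 414.72 kN/bolt. φR_n = 0.75 × (1×360.96 + 3×414.72) = 1203.8 kN.
Governing: min(805.6, 1203.8) = 805.6 kN → bolt shear.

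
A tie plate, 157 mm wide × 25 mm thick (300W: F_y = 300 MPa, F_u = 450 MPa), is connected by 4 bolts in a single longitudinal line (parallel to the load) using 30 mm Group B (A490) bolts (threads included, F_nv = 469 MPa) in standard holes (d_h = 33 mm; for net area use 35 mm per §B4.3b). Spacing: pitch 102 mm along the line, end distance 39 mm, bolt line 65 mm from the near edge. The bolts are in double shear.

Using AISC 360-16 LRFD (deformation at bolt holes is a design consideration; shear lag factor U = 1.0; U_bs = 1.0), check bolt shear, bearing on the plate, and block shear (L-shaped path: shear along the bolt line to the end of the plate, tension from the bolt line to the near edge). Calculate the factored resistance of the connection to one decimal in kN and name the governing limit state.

1527.2 kN (block shear governs)

Bolt shear: A_b = π(30)²/4 = 706.86 mm². φR_n = 0.75 × 469 × 706.86 × 4 × 2 = 1989.1 kN.
Bearing (25 mm plate, F_u = 450 MPa): end bolts L_c = 39 − 33/2 = 22.5, R_n = min(1.2×22.5×25×450, 2.4×30×25×450) = 303.75 kN/bolt; interior L_c = 102 − 33 = 69, R_n = 810 kN/bolt. φR_n = 0.75 × (1×303.75 + 3×810) = 2050.3 kN.
Block shear: shear path 1×[39+3×102] = 1×345 mm, A_gv = 8625, A_nv = 1×(345 − 3.5×35)×25 = 5562.5 mm²; tension to near edge: (65 − 0.5×35)×25 = 1187.5 mm². R_n = min(0.6×450×5562.5, 0.6×300×8625) + 1.0×450×1187.5 = min(1501.9, 1552.5) + 534.38 = 2036.3 kN. φR_n = 0.75 × 2036.3 = 1527.2 kN.
Governing: min(1989.1, 2050.3, 1527.2) = 1527.2 kN → block shear.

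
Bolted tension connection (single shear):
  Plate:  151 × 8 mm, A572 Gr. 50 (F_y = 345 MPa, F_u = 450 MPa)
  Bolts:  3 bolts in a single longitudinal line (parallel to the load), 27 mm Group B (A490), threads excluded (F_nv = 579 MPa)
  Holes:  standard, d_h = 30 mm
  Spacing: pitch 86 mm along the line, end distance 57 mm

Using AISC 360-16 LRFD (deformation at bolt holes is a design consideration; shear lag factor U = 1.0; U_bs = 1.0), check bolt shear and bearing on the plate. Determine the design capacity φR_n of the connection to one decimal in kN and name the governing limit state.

486.0 kN (bearing governs)

Bolt shear: A_b = π(27)²/4 = 572.56 mm². φR_n = 0.75 × 579 × 572.56 × 3 × 1 = 745.9 kN.
Bearing (8 mm plate, F_u = 450 MPa): end bolts L_c = 57 − 30/2 = 42, R_n = min(1.2×42×8×450, 2.4×27×8×450) = 181.44 kN/bolt; interior L_c = 86 − 30 = 56, R_n = 233.28 kN/bolt. φR_n = 0.75 × (1×181.44 + 2×233.28) = 486.0 kN.
Governing: min(745.9, 486.0) = 486.0 kN → bearing.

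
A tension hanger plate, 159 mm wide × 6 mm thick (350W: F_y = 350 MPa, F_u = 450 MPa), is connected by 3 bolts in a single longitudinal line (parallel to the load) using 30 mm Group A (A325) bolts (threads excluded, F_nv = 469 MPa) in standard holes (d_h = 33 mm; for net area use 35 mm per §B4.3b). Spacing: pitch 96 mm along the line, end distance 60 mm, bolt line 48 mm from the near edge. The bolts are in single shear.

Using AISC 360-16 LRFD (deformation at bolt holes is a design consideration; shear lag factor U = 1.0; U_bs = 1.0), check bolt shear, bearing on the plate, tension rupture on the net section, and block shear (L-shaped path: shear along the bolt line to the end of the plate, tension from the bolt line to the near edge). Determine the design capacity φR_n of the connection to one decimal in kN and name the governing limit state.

251.1 kN (net-section rupture governs)

Bolt shear: A_b = π(30)²/4 = 706.86 mm². φR_n = 0.75 × 469 × 706.86 × 3 × 1 = 745.9 kN.
Bearing (6 mm plate, F_u = 450 MPa): end bolts L_c = 60 − 33/2 = 43.5, R_n = min(1.2×43.5×6×450, 2.4×30×6×450) = 140.94 kN/bolt; interior L_c = 96 − 33 = 63, R_n = 194.4 kN/bolt. φR_n = 0.75 × (1×140.94 + 2×194.4) = 397.3 kN.
Tension rupture (net): A_n = (159 − 1×35)×6 = 744 mm² (U = 1.0, A_e = A_n). φR_n = 0.75 × 450 × 744 = 251.1 kN.
Block shear: shear path 1×[60+2×96] = 1×252 mm, A_gv = 1512, A_nv = 1×(252 − 2.5×35)×6 = 987 mm²; tension to near edge: (48 − 0.5×35)×6 = 183 mm². R_n = min(0.6×450×987, 0.6×350×1512) + 1.0×450×183 = min(266.49, 317.52) + 82.35 = 348.84 kN. φR_n = 0.75 × 348.84 = 261.6 kN.
Governing: min(745.9, 397.3, 251.1, 261.6) = 251.1 kN → net-section rupture.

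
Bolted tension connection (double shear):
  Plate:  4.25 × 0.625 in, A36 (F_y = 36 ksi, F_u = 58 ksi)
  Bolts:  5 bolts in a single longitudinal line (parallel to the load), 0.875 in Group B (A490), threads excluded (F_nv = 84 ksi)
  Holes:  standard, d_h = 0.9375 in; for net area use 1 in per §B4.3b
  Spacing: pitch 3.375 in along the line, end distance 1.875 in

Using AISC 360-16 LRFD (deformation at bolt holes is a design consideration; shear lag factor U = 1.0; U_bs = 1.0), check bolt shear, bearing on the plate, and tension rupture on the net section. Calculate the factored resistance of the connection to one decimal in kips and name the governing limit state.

88.4 kips (net-section rupture governs)

Bolt shear: A_b = π(0.875)²/4 = 0.60132 in². φR_n = 0.75 × 84 × 0.60132 × 5 × 2 = 378.8 kips.
Bearing (0.625 in plate, F_u = 58 ksi): end bolts L_c = 1.875 − 0.9375/2 = 1.40625, R_n = min(1.2×1.40625×0.625×58, 2.4×0.875×0.625×58) = 61.172 kips/bolt; interior L_c = 3.375 − 0.9375 = 2.4375, R_n = 76.125 kips/bolt. φR_n = 0.75 × (1×61.172 + 4×76.125) = 274.3 kips.
Tension rupture (net): A_n = (4.25 − 1×1)×0.625 = 2.0313 in² (U = 1.0, A_e = A_n). φR_n = 0.75 × 58 × 2.0313 = 88.4 kips.
Governing: min(378.8, 274.3, 88.4) = 88.4 kips → net-section rupture.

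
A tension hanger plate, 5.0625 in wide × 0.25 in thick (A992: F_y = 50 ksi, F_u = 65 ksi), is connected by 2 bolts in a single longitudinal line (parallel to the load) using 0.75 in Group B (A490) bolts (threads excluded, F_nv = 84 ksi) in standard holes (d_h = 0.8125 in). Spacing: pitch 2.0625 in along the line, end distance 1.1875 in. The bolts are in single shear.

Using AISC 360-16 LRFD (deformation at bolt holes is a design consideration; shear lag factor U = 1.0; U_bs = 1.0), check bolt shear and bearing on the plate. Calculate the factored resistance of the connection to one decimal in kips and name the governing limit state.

Bolt shear: A_b = π(0.75)²/4 = 0.44179 in². φR_n = 0.75 × 84 × 0.44179 × 2 × 1 = 55.7 kips.
Bearing (0.25 in plate, F_u = 65 ksi): end bolts L_c = 1.1875 − 0.8125/2 = 0.78125, R_n = min(1.2×0.78125×0.25×65, 2.4×0.75×0.25×65) = 15.234 kips/bolt; interior L_c = 2.0625 − 0.8125 = 1.25, R_n = 24.375 kips/bolt. φR_n = 0.75 × (1×15.234 + 1×24.375) = 29.7 kips.
Governing: min(55.7, 29.7) = 29.7 kips → bearing.

29.7 kips (bearing governs)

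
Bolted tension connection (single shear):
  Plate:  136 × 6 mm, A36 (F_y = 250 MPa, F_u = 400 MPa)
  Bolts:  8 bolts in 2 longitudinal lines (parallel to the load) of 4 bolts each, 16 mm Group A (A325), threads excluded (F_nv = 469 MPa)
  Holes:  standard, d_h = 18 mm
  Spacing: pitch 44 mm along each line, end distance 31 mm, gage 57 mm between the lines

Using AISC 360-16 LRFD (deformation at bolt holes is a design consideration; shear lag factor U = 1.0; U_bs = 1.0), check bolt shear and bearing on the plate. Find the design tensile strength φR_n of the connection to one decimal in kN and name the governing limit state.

432.0 kN (bearing governs)

Bolt shear: A_b = π(16)²/4 = 201.06 mm². φR_n = 0.75 × 469 × 201.06 × 8 × 1 = 565.8 kN.
Bearing (6 mm plate, F_u = 400 MPa): end bolts L_c = 31 − 18/2 = 22, R_n = min(1.2×22×6×400, 2.4×16×6×400) = 63.36 kN/bolt; interior L_c = 44 − 18 = 26, R_n = 74.88 kN/bolt. φR_n = 0.75 × (2×63.36 + 6×74.88) = 432.0 kN.
Governing: min(565.8, 432.0) = 432.0 kN → bearing.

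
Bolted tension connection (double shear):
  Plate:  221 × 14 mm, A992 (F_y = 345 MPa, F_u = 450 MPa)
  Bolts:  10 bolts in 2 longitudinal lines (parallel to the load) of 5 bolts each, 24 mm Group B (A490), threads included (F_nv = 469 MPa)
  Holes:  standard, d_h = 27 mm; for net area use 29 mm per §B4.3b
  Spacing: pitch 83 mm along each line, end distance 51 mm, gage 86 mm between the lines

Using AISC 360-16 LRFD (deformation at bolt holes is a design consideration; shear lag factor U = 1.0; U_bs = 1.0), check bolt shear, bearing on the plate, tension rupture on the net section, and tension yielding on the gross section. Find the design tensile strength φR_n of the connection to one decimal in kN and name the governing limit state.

Bolt shear: A_b = π(24)²/4 = 452.39 mm². φR_n = 0.75 × 469 × 452.39 × 10 × 2 = 3182.6 kN.
Bearing (14 mm plate, F_u = 450 MPa): end bolts L_c = 51 − 27/2 = 37.5, R_n = min(1.2×37.5×14×450, 2.4×24×14×450) = 283.5 kN/bolt; interior L_c = 83 − 27 = 56, R_n = 362.88 kN/bolt. φR_n = 0.75 × (2×283.5 + 8×362.88) = 2602.5 kN.
Tension rupture (net): A_n = (221 − 2×29)×14 = 2282 mm² (U = 1.0, A_e = A_n). φR_n = 0.75 × 450 × 2282 = 770.2 kN.
Tension yield (gross): A_g = 221×14 = 3094 mm². φR_n = 0.90 × 345 × 3094 = 960.7 kN.
Governing: min(3182.6, 2602.5, 770.2, 960.7) = 770.2 kN → net-section rupture.

770.2 kN (net-section rupture governs)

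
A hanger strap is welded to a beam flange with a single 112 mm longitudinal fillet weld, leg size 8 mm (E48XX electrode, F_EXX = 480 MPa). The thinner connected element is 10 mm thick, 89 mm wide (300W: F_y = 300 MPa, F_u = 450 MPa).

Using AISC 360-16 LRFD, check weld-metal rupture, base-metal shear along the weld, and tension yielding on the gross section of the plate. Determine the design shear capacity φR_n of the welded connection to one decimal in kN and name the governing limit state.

Weld metal: throat = 0.707×8 = 5.656 mm, L = 112 mm. φR_n = 0.75 × 0.6 × 480 × 5.656 × 112 = 136.8 kN.
Base metal shear (10 mm plate): yield φR_n = 1.0×0.6×300×10×112 = 201.6 kN; rupture φR_n = 0.75×0.6×450×10×112 = 226.8 kN; take 201.6 kN (yield).
Tension yield (gross): A_g = 89×10 = 890 mm². φR_n = 0.90 × 300 × 890 = 240.3 kN.
Governing: min(136.8, 201.6, 240.3) = 136.8 kN → weld metal.

136.8 kN (weld metal governs)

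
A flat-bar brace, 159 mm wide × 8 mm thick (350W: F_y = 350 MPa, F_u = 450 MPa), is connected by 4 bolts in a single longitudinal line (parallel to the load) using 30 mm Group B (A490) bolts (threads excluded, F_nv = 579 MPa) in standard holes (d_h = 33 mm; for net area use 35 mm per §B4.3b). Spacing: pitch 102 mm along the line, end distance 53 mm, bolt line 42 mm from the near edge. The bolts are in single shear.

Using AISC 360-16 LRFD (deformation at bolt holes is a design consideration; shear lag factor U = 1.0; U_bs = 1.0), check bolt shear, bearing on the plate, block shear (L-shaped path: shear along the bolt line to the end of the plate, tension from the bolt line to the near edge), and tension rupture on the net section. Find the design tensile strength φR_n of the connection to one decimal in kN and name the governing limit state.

Bolt shear: A_b = π(30)²/4 = 706.86 mm². φR_n = 0.75 × 579 × 706.86 × 4 × 1 = 1227.8 kN.
Bearing (8 mm plate, F_u = 450 MPa): end bolts L_c = 53 − 33/2 = 36.5, R_n = min(1.2×36.5×8×450, 2.4×30×8×450) = 157.68 kN/bolt; interior L_c = 102 − 33 = 69, R_n = 259.2 kN/bolt. φR_n = 0.75 × (1×157.68 + 3×259.2) = 701.5 kN.
Block shear: shear path 1×[53+3×102] = 1×359 mm, A_gv = 2872, A_nv = 1×(359 − 3.5×35)×8 = 1892 mm²; tension to near edge: (42 − 0.5×35)×8 = 196 mm². R_n = min(0.6×450×1892, 0.6×350×2872) + 1.0×450×196 = min(510.84, 603.12) + 88.2 = 599.04 kN. φR_n = 0.75 × 599.04 = 449.3 kN.
Tension rupture (net): A_n = (159 − 1×35)×8 = 992 mm² (U = 1.0, A_e = A_n). φR_n = 0.75 × 450 × 992 = 334.8 kN.
Governing: min(1227.8, 701.5, 449.3, 334.8) = 334.8 kN → net-section rupture.

334.8 kN (net-section rupture governs)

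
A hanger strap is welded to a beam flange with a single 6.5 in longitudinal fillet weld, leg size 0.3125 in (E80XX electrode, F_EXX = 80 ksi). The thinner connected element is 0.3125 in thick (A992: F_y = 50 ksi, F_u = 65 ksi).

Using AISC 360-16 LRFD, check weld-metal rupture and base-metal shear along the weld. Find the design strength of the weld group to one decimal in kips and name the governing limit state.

Weld metal: throat = 0.707×0.3125 = 0.22094 in, L = 6.5 in. φR_n = 0.75 × 0.6 × 80 × 0.22094 × 6.5 = 51.7 kips.
Base metal shear (0.3125 in plate): yield φR_n = 1.0×0.6×50×0.3125×6.5 = 60.9 kips; rupture φR_n = 0.75×0.6×65×0.3125×6.5 = 59.4 kips; take 59.4 kips (rupture).
Governing: min(51.7, 59.4) = 51.7 kips → weld metal.

51.7 kips (weld metal governs)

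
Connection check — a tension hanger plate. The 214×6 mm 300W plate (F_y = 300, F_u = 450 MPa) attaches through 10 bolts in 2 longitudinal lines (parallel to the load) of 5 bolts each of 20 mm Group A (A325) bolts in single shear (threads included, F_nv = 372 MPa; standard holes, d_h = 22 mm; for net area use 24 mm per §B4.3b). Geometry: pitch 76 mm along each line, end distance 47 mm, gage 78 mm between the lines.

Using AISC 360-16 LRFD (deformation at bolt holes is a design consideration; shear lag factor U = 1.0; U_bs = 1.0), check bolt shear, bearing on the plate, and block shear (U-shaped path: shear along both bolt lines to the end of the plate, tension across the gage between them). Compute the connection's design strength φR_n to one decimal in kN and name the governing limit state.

678.0 kN (block shear governs)

Bolt shear: A_b = π(20)²/4 = 314.16 mm². φR_n = 0.75 × 372 × 314.16 × 10 × 1 = 876.5 kN.
Bearing (6 mm plate, F_u = 450 MPa): end bolts L_c = 47 − 22/2 = 36, R_n = min(1.2×36×6×450, 2.4×20×6×450) = 116.64 kN/bolt; interior L_c = 76 − 22 = 54, R_n = 129.6 kN/bolt. φR_n = 0.75 × (2×116.64 + 8×129.6) = 952.6 kN.
Block shear: shear path 2×[47+4×76] = 2×351 mm, A_gv = 4212, A_nv = 2×(351 − 4.5×24)×6 = 2916 mm²; tension across gage: (78 − 1×24)×6 = 324 mm². R_n = min(0.6×450×2916, 0.6×300×4212) + 1.0×450×324 = min(787.32, 758.16) + 145.8 = 903.96 kN. φR_n = 0.75 × 903.96 = 678.0 kN.
Governing: min(876.5, 952.6, 678.0) = 678.0 kN → block shear.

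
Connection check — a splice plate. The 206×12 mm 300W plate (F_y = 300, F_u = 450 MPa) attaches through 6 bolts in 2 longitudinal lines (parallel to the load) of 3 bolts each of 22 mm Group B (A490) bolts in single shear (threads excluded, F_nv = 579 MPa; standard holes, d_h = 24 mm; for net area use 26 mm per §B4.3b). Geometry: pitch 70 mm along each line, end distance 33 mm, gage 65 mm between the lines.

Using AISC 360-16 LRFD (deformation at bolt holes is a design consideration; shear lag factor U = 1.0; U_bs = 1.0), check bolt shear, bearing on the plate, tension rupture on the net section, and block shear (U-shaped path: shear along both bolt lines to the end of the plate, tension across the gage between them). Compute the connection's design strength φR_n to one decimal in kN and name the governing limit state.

623.7 kN (net-section rupture governs)

Bolt shear: A_b = π(22)²/4 = 380.13 mm². φR_n = 0.75 × 579 × 380.13 × 6 × 1 = 990.4 kN.
Bearing (12 mm plate, F_u = 450 MPa): end bolts L_c = 33 − 24/2 = 21, R_n = min(1.2×21×12×450, 2.4×22×12×450) = 136.08 kN/bolt; interior L_c = 70 − 24 = 46, R_n = 285.12 kN/bolt. φR_n = 0.75 × (2×136.08 + 4×285.12) = 1059.5 kN.
Tension rupture (net): A_n = (206 − 2×26)×12 = 1848 mm² (U = 1.0, A_e = A_n). φR_n = 0.75 × 450 × 1848 = 623.7 kN.
Block shear: shear path 2×[33+2×70] = 2×173 mm, A_gv = 4152, A_nv = 2×(173 − 2.5×26)×12 = 2592 mm²; tension across gage: (65 − 1×26)×12 = 468 mm². R_n = min(0.6×450×2592, 0.6×300×4152) + 1.0×450×468 = min(699.84, 747.36) + 210.6 = 910.44 kN. φR_n = 0.75 × 910.44 = 682.8 kN.
Governing: min(990.4, 1059.5, 623.7, 682.8) = 623.7 kN → net-section rupture.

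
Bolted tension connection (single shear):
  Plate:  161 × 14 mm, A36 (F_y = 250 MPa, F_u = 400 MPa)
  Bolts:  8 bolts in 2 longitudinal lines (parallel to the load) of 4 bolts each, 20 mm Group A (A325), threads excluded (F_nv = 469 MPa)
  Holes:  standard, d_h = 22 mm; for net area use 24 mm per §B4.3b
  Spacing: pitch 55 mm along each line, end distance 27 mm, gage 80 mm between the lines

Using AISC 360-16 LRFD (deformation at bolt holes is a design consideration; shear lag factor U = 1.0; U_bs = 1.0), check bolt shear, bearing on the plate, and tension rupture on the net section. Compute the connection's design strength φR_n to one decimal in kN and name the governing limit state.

474.6 kN (net-section rupture governs)

Bolt shear: A_b = π(20)²/4 = 314.16 mm². φR_n = 0.75 × 469 × 314.16 × 8 × 1 = 884.0 kN.
Bearing (14 mm plate, F_u = 400 MPa): end bolts L_c = 27 − 22/2 = 16, R_n = min(1.2×16×14×400, 2.4×20×14×400) = 107.52 kN/bolt; interior L_c = 55 − 22 = 33, R_n = 221.76 kN/bolt. φR_n = 0.75 × (2×107.52 + 6×221.76) = 1159.2 kN.
Tension rupture (net): A_n = (161 − 2×24)×14 = 1582 mm² (U = 1.0, A_e = A_n). φR_n = 0.75 × 400 × 1582 = 474.6 kN.
Governing: min(884.0, 1159.2, 474.6) = 474.6 kN → net-section rupture.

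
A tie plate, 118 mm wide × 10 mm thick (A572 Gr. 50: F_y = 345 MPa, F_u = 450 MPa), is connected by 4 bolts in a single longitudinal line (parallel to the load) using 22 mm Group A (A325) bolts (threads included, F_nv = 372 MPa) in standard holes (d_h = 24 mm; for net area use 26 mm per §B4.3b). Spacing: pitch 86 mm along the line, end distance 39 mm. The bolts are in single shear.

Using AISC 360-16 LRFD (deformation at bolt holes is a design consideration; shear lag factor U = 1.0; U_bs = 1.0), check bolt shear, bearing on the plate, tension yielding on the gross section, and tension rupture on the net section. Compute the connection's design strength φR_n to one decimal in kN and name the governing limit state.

310.5 kN (net-section rupture governs)

Bolt shear: A_b = π(22)²/4 = 380.13 mm². φR_n = 0.75 × 372 × 380.13 × 4 × 1 = 424.2 kN.
Bearing (10 mm plate, F_u = 450 MPa): end bolts L_c = 39 − 24/2 = 27, R_n = min(1.2×27×10×450, 2.4×22×10×450) = 145.8 kN/bolt; interior L_c = 86 − 24 = 62, R_n = 237.6 kN/bolt. φR_n = 0.75 × (1×145.8 + 3×237.6) = 644.0 kN.
Tension yield (gross): A_g = 118×10 = 1180 mm². φR_n = 0.90 × 345 × 1180 = 366.4 kN.
Tension rupture (net): A_n = (118 − 1×26)×10 = 920 mm² (U = 1.0, A_e = A_n). φR_n = 0.75 × 450 × 920 = 310.5 kN.
Governing: min(424.2, 644.0, 366.4, 310.5) = 310.5 kN → net-section rupture.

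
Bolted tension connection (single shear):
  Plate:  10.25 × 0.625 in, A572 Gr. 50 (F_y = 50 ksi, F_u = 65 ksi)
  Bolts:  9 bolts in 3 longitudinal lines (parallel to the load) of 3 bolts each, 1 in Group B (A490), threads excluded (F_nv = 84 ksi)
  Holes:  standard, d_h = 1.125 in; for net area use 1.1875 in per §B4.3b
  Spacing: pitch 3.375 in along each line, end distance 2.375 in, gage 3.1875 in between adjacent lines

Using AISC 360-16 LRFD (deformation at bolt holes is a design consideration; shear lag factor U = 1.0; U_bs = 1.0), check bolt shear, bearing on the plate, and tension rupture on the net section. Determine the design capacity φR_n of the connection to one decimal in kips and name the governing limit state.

Bolt shear: A_b = π(1)²/4 = 0.7854 in². φR_n = 0.75 × 84 × 0.7854 × 9 × 1 = 445.3 kips.
Bearing (0.625 in plate, F_u = 65 ksi): end bolts L_c = 2.375 − 1.125/2 = 1.8125, R_n = min(1.2×1.8125×0.625×65, 2.4×1×0.625×65) = 88.359 kips/bolt; interior L_c = 3.375 − 1.125 = 2.25, R_n = 97.5 kips/bolt. φR_n = 0.75 × (3×88.359 + 6×97.5) = 637.6 kips.
Tension rupture (net): A_n = (10.25 − 3×1.1875)×0.625 = 4.1797 in² (U = 1.0, A_e = A_n). φR_n = 0.75 × 65 × 4.1797 = 203.8 kips.
Governing: min(445.3, 637.6, 203.8) = 203.8 kips → net-section rupture.

203.8 kips (net-section rupture governs)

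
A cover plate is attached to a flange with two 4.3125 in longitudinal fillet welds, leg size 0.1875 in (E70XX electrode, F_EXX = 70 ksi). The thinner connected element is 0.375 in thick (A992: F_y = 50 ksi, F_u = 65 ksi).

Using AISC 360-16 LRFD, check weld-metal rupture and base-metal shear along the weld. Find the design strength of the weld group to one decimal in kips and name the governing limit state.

Weld metal: throat = 0.707×0.1875 = 0.13256 in, L = 2×4.3125 = 8.625 in. φR_n = 0.75 × 0.6 × 70 × 0.13256 × 8.625 = 36.0 kips.
Base metal shear (0.375 in plate): yield φR_n = 1.0×0.6×50×0.375×8.625 = 97.0 kips; rupture φR_n = 0.75×0.6×65×0.375×8.625 = 94.6 kips; take 94.6 kips (rupture).
Governing: min(36.0, 94.6) = 36.0 kips → weld metal.

36.0 kips (weld metal governs)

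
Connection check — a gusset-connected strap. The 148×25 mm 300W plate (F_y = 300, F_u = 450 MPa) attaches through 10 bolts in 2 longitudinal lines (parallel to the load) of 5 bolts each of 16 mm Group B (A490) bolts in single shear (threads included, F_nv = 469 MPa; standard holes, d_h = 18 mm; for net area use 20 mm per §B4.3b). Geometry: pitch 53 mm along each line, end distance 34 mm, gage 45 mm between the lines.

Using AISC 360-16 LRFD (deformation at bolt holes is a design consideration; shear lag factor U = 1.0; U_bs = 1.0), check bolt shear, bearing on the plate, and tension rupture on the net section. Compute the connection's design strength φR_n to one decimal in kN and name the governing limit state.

Bolt shear: A_b = π(16)²/4 = 201.06 mm². φR_n = 0.75 × 469 × 201.06 × 10 × 1 = 707.2 kN.
Bearing (25 mm plate, F_u = 450 MPa): end bolts L_c = 34 − 18/2 = 25, R_n = min(1.2×25×25×450, 2.4×16×25×450) = 337.5 kN/bolt; interior L_c = 53 − 18 = 35, R_n = 432 kN/bolt. φR_n = 0.75 × (2×337.5 + 8×432) = 3098.3 kN.
Tension rupture (net): A_n = (148 − 2×20)×25 = 2700 mm² (U = 1.0, A_e = A_n). φR_n = 0.75 × 450 × 2700 = 911.3 kN.
Governing: min(707.2, 3098.3, 911.3) = 707.2 kN → bolt shear.

707.2 kN (bolt shear governs)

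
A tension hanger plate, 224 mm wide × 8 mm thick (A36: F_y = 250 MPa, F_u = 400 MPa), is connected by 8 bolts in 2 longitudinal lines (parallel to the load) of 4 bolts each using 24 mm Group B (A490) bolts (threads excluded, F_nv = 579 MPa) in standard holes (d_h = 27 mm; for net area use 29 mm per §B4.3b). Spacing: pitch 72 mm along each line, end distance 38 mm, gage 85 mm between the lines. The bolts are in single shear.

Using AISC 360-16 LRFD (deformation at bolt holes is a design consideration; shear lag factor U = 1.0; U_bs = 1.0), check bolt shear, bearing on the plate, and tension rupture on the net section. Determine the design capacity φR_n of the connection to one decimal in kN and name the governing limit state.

398.4 kN (net-section rupture governs)

Bolt shear: A_b = π(24)²/4 = 452.39 mm². φR_n = 0.75 × 579 × 452.39 × 8 × 1 = 1571.6 kN.
Bearing (8 mm plate, F_u = 400 MPa): end bolts L_c = 38 − 27/2 = 24.5, R_n = min(1.2×24.5×8×400, 2.4×24×8×400) = 94.08 kN/bolt; interior L_c = 72 − 27 = 45, R_n = 172.8 kN/bolt. φR_n = 0.75 × (2×94.08 + 6×172.8) = 918.7 kN.
Tension rupture (net): A_n = (224 − 2×29)×8 = 1328 mm² (U = 1.0, A_e = A_n). φR_n = 0.75 × 400 × 1328 = 398.4 kN.
Governing: min(1571.6, 918.7, 398.4) = 398.4 kN → net-section rupture.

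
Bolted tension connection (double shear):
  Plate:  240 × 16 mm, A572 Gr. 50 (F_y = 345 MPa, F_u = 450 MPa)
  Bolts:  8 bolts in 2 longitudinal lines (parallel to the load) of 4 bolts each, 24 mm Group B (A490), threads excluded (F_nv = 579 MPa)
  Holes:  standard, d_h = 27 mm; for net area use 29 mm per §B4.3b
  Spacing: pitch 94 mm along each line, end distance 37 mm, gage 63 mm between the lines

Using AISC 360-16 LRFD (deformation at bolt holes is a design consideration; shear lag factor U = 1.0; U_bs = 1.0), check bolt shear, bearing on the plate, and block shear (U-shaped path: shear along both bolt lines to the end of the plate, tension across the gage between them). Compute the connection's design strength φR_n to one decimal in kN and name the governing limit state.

1593.0 kN (block shear governs)

Bolt shear: A_b = π(24)²/4 = 452.39 mm². φR_n = 0.75 × 579 × 452.39 × 8 × 2 = 3143.2 kN.
Bearing (16 mm plate, F_u = 450 MPa): end bolts L_c = 37 − 27/2 = 23.5, R_n = min(1.2×23.5×16×450, 2.4×24×16×450) = 203.04 kN/bolt; interior L_c = 94 − 27 = 67, R_n = 414.72 kN/bolt. φR_n = 0.75 × (2×203.04 + 6×414.72) = 2170.8 kN.
Block shear: shear path 2×[37+3×94] = 2×319 mm, A_gv = 10208, A_nv = 2×(319 − 3.5×29)×16 = 6960 mm²; tension across gage: (63 − 1×29)×16 = 544 mm². R_n = min(0.6×450×6960, 0.6×345×10208) + 1.0×450×544 = min(1879.2, 2113.1) + 244.8 = 2124 kN. φR_n = 0.75 × 2124 = 1593.0 kN.
Governing: min(3143.2, 2170.8, 1593.0) = 1593.0 kN → block shear.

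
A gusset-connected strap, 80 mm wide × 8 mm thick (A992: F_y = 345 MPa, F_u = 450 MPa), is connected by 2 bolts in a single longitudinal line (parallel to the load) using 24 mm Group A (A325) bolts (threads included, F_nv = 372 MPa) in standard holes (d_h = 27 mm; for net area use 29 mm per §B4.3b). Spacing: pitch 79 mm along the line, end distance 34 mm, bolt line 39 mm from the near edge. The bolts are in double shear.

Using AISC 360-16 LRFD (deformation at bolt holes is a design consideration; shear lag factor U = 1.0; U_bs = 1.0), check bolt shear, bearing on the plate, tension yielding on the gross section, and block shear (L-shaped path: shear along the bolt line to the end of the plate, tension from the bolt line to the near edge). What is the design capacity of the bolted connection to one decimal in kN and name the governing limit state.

Bolt shear: A_b = π(24)²/4 = 452.39 mm². φR_n = 0.75 × 372 × 452.39 × 2 × 2 = 504.9 kN.
Bearing (8 mm plate, F_u = 450 MPa): end bolts L_c = 34 − 27/2 = 20.5, R_n = min(1.2×20.5×8×450, 2.4×24×8×450) = 88.56 kN/bolt; interior L_c = 79 − 27 = 52, R_n = 207.36 kN/bolt. φR_n = 0.75 × (1×88.56 + 1×207.36) = 221.9 kN.
Tension yield (gross): A_g = 80×8 = 640 mm². φR_n = 0.90 × 345 × 640 = 198.7 kN.
Block shear: shear path 1×[34+1×79] = 1×113 mm, A_gv = 904, A_nv = 1×(113 − 1.5×29)×8 = 556 mm²; tension to near edge: (39 − 0.5×29)×8 = 196 mm². R_n = min(0.6×450×556, 0.6×345×904) + 1.0×450×196 = min(150.12, 187.13) + 88.2 = 238.32 kN. φR_n = 0.75 × 238.32 = 178.7 kN.
Governing: min(504.9, 221.9, 198.7, 178.7) = 178.7 kN → block shear.

178.7 kN (block shear governs)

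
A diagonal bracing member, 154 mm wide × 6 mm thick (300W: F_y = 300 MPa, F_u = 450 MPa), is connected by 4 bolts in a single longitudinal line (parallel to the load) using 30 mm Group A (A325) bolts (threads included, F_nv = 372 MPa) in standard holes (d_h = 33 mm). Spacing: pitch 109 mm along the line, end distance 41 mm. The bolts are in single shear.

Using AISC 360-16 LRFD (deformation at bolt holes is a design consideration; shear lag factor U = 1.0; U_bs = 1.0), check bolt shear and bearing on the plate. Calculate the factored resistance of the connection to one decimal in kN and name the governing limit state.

Bolt shear: A_b = π(30)²/4 = 706.86 mm². φR_n = 0.75 × 372 × 706.86 × 4 × 1 = 788.9 kN.
Bearing (6 mm plate, F_u = 450 MPa): end bolts L_c = 41 − 33/2 = 24.5, R_n = min(1.2×24.5×6×450, 2.4×30×6×450) = 79.38 kN/bolt; interior L_c = 109 − 33 = 76, R_n = 194.4 kN/bolt. φR_n = 0.75 × (1×79.38 + 3×194.4) = 496.9 kN.
Governing: min(788.9, 496.9) = 496.9 kN → bearing.

496.9 kN (bearing governs)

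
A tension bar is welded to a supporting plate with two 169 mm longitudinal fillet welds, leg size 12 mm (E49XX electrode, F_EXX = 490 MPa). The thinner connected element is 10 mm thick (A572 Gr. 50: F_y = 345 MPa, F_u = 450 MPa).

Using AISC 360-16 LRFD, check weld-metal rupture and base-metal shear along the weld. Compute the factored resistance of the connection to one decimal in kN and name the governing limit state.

Weld metal: throat = 0.707×12 = 8.484 mm, L = 2×169 = 338 mm. φR_n = 0.75 × 0.6 × 490 × 8.484 × 338 = 632.3 kN.
Base metal shear (10 mm plate): yield φR_n = 1.0×0.6×345×10×338 = 699.7 kN; rupture φR_n = 0.75×0.6×450×10×338 = 684.5 kN; take 684.5 kN (rupture).
Governing: min(632.3, 684.5) = 632.3 kN → weld metal.

632.3 kN (weld metal governs)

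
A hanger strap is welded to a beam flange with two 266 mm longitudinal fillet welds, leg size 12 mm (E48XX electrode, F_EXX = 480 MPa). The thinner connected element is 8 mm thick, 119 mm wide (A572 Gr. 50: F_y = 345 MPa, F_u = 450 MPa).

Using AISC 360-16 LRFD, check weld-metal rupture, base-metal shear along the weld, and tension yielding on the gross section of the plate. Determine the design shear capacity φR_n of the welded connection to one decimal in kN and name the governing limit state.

295.6 kN (gross-section yield governs)

Weld metal: throat = 0.707×12 = 8.484 mm, L = 2×266 = 532 mm. φR_n = 0.75 × 0.6 × 480 × 8.484 × 532 = 974.9 kN.
Base metal shear (8 mm plate): yield φR_n = 1.0×0.6×345×8×532 = 881.0 kN; rupture φR_n = 0.75×0.6×450×8×532 = 861.8 kN; take 861.8 kN (rupture).
Tension yield (gross): A_g = 119×8 = 952 mm². φR_n = 0.90 × 345 × 952 = 295.6 kN.
Governing: min(974.9, 861.8, 295.6) = 295.6 kN → gross-section yield.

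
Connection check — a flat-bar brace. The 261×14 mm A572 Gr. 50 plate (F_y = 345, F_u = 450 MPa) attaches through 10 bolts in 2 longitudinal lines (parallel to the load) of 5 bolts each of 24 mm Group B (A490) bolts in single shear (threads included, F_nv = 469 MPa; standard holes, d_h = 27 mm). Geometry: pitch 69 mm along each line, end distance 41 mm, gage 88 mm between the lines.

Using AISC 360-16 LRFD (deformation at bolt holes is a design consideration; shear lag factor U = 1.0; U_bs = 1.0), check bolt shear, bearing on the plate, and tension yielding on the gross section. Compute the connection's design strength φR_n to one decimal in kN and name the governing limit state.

1134.6 kN (gross-section yield governs)

Bolt shear: A_b = π(24)²/4 = 452.39 mm². φR_n = 0.75 × 469 × 452.39 × 10 × 1 = 1591.3 kN.
Bearing (14 mm plate, F_u = 450 MPa): end bolts L_c = 41 − 27/2 = 27.5, R_n = min(1.2×27.5×14×450, 2.4×24×14×450) = 207.9 kN/bolt; interior L_c = 69 − 27 = 42, R_n = 317.52 kN/bolt. φR_n = 0.75 × (2×207.9 + 8×317.52) = 2217.0 kN.
Tension yield (gross): A_g = 261×14 = 3654 mm². φR_n = 0.90 × 345 × 3654 = 1134.6 kN.
Governing: min(1591.3, 2217.0, 1134.6) = 1134.6 kN → gross-section yield.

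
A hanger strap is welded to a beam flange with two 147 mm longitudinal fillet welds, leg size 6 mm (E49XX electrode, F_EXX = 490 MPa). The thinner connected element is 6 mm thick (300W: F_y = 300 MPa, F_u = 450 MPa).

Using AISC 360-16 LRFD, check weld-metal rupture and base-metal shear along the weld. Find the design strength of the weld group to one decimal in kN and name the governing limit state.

275.0 kN (weld metal governs)

Weld metal: throat = 0.707×6 = 4.242 mm, L = 2×147 = 294 mm. φR_n = 0.75 × 0.6 × 490 × 4.242 × 294 = 275.0 kN.
Base metal shear (6 mm plate): yield φR_n = 1.0×0.6×300×6×294 = 317.5 kN; rupture φR_n = 0.75×0.6×450×6×294 = 357.2 kN; take 317.5 kN (yield).
Governing: min(275.0, 317.5) = 275.0 kN → weld metal.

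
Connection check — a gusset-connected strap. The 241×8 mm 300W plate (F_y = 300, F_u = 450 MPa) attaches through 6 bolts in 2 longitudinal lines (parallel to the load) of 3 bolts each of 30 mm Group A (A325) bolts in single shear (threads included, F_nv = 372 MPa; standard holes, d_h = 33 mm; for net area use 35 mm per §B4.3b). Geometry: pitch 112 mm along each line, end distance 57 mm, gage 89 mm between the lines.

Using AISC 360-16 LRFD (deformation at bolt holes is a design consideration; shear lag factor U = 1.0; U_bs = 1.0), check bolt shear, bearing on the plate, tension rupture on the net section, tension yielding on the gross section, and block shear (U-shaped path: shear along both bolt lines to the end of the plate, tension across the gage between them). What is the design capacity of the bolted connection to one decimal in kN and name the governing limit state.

461.7 kN (net-section rupture governs)

Bolt shear: A_b = π(30)²/4 = 706.86 mm². φR_n = 0.75 × 372 × 706.86 × 6 × 1 = 1183.3 kN.
Bearing (8 mm plate, F_u = 450 MPa): end bolts L_c = 57 − 33/2 = 40.5, R_n = min(1.2×40.5×8×450, 2.4×30×8×450) = 174.96 kN/bolt; interior L_c = 112 − 33 = 79, R_n = 259.2 kN/bolt. φR_n = 0.75 × (2×174.96 + 4×259.2) = 1040.0 kN.
Tension rupture (net): A_n = (241 − 2×35)×8 = 1368 mm² (U = 1.0, A_e = A_n). φR_n = 0.75 × 450 × 1368 = 461.7 kN.
Tension yield (gross): A_g = 241×8 = 1928 mm². φR_n = 0.90 × 300 × 1928 = 520.6 kN.
Block shear: shear path 2×[57+2×112] = 2×281 mm, A_gv = 4496, A_nv = 2×(281 − 2.5×35)×8 = 3096 mm²; tension across gage: (89 − 1×35)×8 = 432 mm². R_n = min(0.6×450×3096, 0.6×300×4496) + 1.0×450×432 = min(835.92, 809.28) + 194.4 = 1003.7 kN. φR_n = 0.75 × 1003.7 = 752.8 kN.
Governing: min(1183.3, 1040.0, 461.7, 520.6, 752.8) = 461.7 kN → net-section rupture.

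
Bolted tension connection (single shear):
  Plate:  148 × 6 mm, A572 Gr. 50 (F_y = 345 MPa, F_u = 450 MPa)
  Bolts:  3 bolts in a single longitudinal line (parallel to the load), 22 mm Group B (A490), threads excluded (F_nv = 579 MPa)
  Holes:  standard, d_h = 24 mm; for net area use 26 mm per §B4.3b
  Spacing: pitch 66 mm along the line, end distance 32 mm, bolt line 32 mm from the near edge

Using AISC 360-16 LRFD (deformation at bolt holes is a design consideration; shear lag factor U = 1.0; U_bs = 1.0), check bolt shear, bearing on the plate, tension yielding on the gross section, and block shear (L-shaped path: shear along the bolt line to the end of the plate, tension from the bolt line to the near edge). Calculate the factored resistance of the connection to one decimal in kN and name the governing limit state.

158.8 kN (block shear governs)

Bolt shear: A_b = π(22)²/4 = 380.13 mm². φR_n = 0.75 × 579 × 380.13 × 3 × 1 = 495.2 kN.
Bearing (6 mm plate, F_u = 450 MPa): end bolts L_c = 32 − 24/2 = 20, R_n = min(1.2×20×6×450, 2.4×22×6×450) = 64.8 kN/bolt; interior L_c = 66 − 24 = 42, R_n = 136.08 kN/bolt. φR_n = 0.75 × (1×64.8 + 2×136.08) = 252.7 kN.
Tension yield (gross): A_g = 148×6 = 888 mm². φR_n = 0.90 × 345 × 888 = 275.7 kN.
Block shear: shear path 1×[32+2×66] = 1×164 mm, A_gv = 984, A_nv = 1×(164 − 2.5×26)×6 = 594 mm²; tension to near edge: (32 − 0.5×26)×6 = 114 mm². R_n = min(0.6×450×594, 0.6×345×984) + 1.0×450×114 = min(160.38, 203.69) + 51.3 = 211.68 kN. φR_n = 0.75 × 211.68 = 158.8 kN.
Governing: min(495.2, 252.7, 275.7, 158.8) = 158.8 kN → block shear.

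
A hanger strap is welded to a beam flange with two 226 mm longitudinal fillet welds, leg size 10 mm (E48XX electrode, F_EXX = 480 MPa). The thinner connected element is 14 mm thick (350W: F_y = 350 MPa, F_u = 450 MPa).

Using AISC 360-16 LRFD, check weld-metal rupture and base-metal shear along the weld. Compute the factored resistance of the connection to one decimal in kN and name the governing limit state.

Weld metal: throat = 0.707×10 = 7.07 mm, L = 2×226 = 452 mm. φR_n = 0.75 × 0.6 × 480 × 7.07 × 452 = 690.3 kN.
Base metal shear (14 mm plate): yield φR_n = 1.0×0.6×350×14×452 = 1328.9 kN; rupture φR_n = 0.75×0.6×450×14×452 = 1281.4 kN; take 1281.4 kN (rupture).
Governing: min(690.3, 1281.4) = 690.3 kN → weld metal.

690.3 kN (weld metal governs)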